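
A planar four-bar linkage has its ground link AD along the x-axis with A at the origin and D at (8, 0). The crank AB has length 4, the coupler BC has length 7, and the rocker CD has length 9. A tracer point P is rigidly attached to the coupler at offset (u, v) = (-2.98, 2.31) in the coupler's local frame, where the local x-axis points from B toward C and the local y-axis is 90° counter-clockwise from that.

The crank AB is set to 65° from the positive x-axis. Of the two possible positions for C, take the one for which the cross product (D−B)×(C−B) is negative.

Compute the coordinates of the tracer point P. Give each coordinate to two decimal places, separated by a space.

4.81 5.74

A=(0,0), D=(8.00,0)
B = A + 4.00·(cos65°, sin65°) = (1.6905, 3.6252)
|BD| = 7.2768
circle(B,7.00) ∩ circle(D,9.00): a=1.4397, h=6.8504
  candidates: C₊=(6.3515,8.8477) cross=49.849; C₋=(-0.4740,-3.0317) cross=-49.849
  mode - wants cross < 0 → take C=(-0.4740,-3.0317) (cross=-49.849)
ex = (C−B)/|BC| = (-0.3092,-0.9510); ey = (0.9510,-0.3092)
P = B + -2.98·ex + 2.31·ey = (4.8087,5.7449)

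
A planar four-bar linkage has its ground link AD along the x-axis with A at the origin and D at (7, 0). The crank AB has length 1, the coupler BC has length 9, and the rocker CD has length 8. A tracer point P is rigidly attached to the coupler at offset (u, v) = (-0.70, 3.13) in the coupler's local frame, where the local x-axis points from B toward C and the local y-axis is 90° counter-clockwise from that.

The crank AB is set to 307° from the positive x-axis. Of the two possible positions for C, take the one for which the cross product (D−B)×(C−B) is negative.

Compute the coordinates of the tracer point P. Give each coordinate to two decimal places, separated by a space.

A=(0,0), D=(7.00,0)
B = A + 1.00·(cos307°, sin307°) = (0.6018, -0.7986)
|BD| = 6.4478
circle(B,9.00) ∩ circle(D,8.00): a=4.5422, h=7.7697
  candidates: C₊=(4.1467,7.4739) cross=50.098; C₋=(6.0714,-7.9459) cross=-50.098
  mode - wants cross < 0 → take C=(6.0714,-7.9459) (cross=-50.098)
ex = (C−B)/|BC| = (0.6077,-0.7941); ey = (0.7941,0.6077)
P = B + -0.70·ex + 3.13·ey = (2.6621,1.6595)

2.66 1.66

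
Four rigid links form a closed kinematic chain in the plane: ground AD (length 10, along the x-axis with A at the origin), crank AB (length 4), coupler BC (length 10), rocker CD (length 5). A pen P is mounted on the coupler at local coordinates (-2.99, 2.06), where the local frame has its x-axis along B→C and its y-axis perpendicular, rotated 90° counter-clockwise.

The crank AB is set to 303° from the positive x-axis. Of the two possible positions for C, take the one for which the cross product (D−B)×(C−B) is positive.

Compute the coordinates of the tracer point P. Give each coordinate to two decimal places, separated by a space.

-1.26 -4.51

A=(0,0), D=(10.00,0)
B = A + 4.00·(cos303°, sin303°) = (2.1786, -3.3547)
|BD| = 8.5105
circle(B,10.00) ∩ circle(D,5.00): a=8.6616, h=4.9977
  candidates: C₊=(8.1688,4.6526) cross=42.533; C₋=(12.1088,-4.5335) cross=-42.533
  mode + wants cross > 0 → take C=(8.1688,4.6526) (cross=42.533)
ex = (C−B)/|BC| = (0.5990,0.8007); ey = (-0.8007,0.5990)
P = B + -2.99·ex + 2.06·ey = (-1.2620,-4.5149)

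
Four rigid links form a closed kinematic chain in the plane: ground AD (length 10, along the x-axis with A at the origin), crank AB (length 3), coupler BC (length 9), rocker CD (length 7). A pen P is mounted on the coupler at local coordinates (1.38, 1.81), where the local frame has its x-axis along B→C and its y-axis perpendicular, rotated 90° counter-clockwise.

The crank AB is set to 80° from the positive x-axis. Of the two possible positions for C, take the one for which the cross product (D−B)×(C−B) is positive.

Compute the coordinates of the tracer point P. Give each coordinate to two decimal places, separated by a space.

A=(0,0), D=(10.00,0)
B = A + 3.00·(cos80°, sin80°) = (0.5209, 2.9544)
|BD| = 9.9288
circle(B,9.00) ∩ circle(D,7.00): a=6.5759, h=6.1447
  candidates: C₊=(8.6274,6.8641) cross=61.010; C₋=(4.9705,-4.8687) cross=-61.010
  mode + wants cross > 0 → take C=(8.6274,6.8641) (cross=61.010)
ex = (C−B)/|BC| = (0.9007,0.4344); ey = (-0.4344,0.9007)
P = B + 1.38·ex + 1.81·ey = (0.9777,5.1842)

0.98 5.18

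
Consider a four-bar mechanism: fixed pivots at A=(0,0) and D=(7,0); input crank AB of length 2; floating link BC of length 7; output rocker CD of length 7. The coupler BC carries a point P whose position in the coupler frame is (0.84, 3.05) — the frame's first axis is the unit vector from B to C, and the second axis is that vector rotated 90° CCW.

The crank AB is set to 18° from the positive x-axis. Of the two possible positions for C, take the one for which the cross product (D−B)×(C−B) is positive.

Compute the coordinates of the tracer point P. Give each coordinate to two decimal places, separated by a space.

A=(0,0), D=(7.00,0)
B = A + 2.00·(cos18°, sin18°) = (1.9021, 0.6180)
|BD| = 5.1352
circle(B,7.00) ∩ circle(D,7.00): a=2.5676, h=6.5121
  candidates: C₊=(5.2348,6.7738) cross=33.441; C₋=(3.6673,-6.1557) cross=-33.441
  mode + wants cross > 0 → take C=(5.2348,6.7738) (cross=33.441)
ex = (C−B)/|BC| = (0.4761,0.8794); ey = (-0.8794,0.4761)
P = B + 0.84·ex + 3.05·ey = (-0.3801,2.8088)

-0.38 2.81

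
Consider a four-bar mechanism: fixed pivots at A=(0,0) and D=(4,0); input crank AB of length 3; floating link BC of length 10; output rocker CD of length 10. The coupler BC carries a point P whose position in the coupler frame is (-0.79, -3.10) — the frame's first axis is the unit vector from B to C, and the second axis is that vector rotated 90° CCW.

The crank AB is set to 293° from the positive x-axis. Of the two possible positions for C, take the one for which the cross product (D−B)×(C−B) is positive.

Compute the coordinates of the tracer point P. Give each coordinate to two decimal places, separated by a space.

4.20 -1.74

A=(0,0), D=(4.00,0)
B = A + 3.00·(cos293°, sin293°) = (1.1722, -2.7615)
|BD| = 3.9525
circle(B,10.00) ∩ circle(D,10.00): a=1.9763, h=9.8028
  candidates: C₊=(-4.2628,5.6326) cross=38.746; C₋=(9.4350,-8.3941) cross=-38.746
  mode + wants cross > 0 → take C=(-4.2628,5.6326) (cross=38.746)
ex = (C−B)/|BC| = (-0.5435,0.8394); ey = (-0.8394,-0.5435)
P = B + -0.79·ex + -3.10·ey = (4.2037,-1.7398)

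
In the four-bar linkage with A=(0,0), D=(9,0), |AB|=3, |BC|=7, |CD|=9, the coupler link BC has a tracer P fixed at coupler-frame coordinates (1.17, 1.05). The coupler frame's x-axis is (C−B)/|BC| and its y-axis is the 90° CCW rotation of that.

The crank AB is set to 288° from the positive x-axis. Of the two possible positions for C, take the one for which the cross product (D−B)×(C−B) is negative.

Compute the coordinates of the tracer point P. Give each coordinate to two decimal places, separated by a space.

A=(0,0), D=(9.00,0)
B = A + 3.00·(cos288°, sin288°) = (0.9271, -2.8532)
|BD| = 8.5623
circle(B,7.00) ∩ circle(D,9.00): a=2.4125, h=6.5711
  candidates: C₊=(1.0120,4.1463) cross=56.264; C₋=(5.3913,-8.2448) cross=-56.264
  mode - wants cross < 0 → take C=(5.3913,-8.2448) (cross=-56.264)
ex = (C−B)/|BC| = (0.6378,-0.7702); ey = (0.7702,0.6378)
P = B + 1.17·ex + 1.05·ey = (2.4820,-3.0847)

2.48 -3.08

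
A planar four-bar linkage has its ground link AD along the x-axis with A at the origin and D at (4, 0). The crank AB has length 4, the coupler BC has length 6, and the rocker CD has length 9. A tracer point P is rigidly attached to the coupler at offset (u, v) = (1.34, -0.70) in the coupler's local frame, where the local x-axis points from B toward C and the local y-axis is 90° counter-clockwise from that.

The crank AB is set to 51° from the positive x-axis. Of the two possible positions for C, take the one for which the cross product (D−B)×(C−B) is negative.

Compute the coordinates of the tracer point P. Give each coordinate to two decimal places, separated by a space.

1.66 4.35

A=(0,0), D=(4.00,0)
B = A + 4.00·(cos51°, sin51°) = (2.5173, 3.1086)
|BD| = 3.4441
circle(B,6.00) ∩ circle(D,9.00): a=-4.8109, h=3.5854
  candidates: C₊=(3.6823,8.9944) cross=12.349; C₋=(-2.7900,5.9073) cross=-12.349
  mode - wants cross < 0 → take C=(-2.7900,5.9073) (cross=-12.349)
ex = (C−B)/|BC| = (-0.8846,0.4664); ey = (-0.4664,-0.8846)
P = B + 1.34·ex + -0.70·ey = (1.6585,4.3528)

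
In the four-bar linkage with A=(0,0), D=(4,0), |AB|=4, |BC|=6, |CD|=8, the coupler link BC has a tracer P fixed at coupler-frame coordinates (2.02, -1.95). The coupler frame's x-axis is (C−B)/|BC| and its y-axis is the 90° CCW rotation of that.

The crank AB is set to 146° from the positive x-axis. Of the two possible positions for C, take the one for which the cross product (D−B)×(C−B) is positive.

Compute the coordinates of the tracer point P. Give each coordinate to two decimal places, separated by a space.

A=(0,0), D=(4.00,0)
B = A + 4.00·(cos146°, sin146°) = (-3.3162, 2.2368)
|BD| = 7.6504
circle(B,6.00) ∩ circle(D,8.00): a=1.9953, h=5.6585
  candidates: C₊=(0.2463,7.0647) cross=43.290; C₋=(-3.0625,-3.7579) cross=-43.290
  mode + wants cross > 0 → take C=(0.2463,7.0647) (cross=43.290)
ex = (C−B)/|BC| = (0.5937,0.8047); ey = (-0.8047,0.5937)
P = B + 2.02·ex + -1.95·ey = (-0.5477,2.7044)

-0.55 2.70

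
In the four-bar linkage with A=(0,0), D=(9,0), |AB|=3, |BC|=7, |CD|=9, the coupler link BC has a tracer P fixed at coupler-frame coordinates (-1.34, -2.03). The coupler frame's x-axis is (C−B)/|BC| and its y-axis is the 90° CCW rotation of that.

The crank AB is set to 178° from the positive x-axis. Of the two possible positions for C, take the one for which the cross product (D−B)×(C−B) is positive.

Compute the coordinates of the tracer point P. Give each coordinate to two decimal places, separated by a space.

-2.40 -2.25

A=(0,0), D=(9.00,0)
B = A + 3.00·(cos178°, sin178°) = (-2.9982, 0.1047)
|BD| = 11.9986
circle(B,7.00) ∩ circle(D,9.00): a=4.6658, h=5.2182
  candidates: C₊=(1.7130,5.2820) cross=62.612; C₋=(1.6219,-5.1541) cross=-62.612
  mode + wants cross > 0 → take C=(1.7130,5.2820) (cross=62.612)
ex = (C−B)/|BC| = (0.6730,0.7396); ey = (-0.7396,0.6730)
P = B + -1.34·ex + -2.03·ey = (-2.3986,-2.2526)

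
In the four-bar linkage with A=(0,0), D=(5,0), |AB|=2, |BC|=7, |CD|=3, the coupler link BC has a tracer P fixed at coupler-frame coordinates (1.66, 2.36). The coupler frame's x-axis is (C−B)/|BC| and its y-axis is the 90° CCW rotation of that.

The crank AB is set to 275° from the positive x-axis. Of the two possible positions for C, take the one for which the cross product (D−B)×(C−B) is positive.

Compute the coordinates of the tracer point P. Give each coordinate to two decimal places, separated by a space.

-0.34 0.85

A=(0,0), D=(5.00,0)
B = A + 2.00·(cos275°, sin275°) = (0.1743, -1.9924)
|BD| = 5.2208
circle(B,7.00) ∩ circle(D,3.00): a=6.4412, h=2.7405
  candidates: C₊=(5.0822,2.9989) cross=14.308; C₋=(7.1739,-2.0674) cross=-14.308
  mode + wants cross > 0 → take C=(5.0822,2.9989) (cross=14.308)
ex = (C−B)/|BC| = (0.7011,0.7130); ey = (-0.7130,0.7011)
P = B + 1.66·ex + 2.36·ey = (-0.3446,0.8459)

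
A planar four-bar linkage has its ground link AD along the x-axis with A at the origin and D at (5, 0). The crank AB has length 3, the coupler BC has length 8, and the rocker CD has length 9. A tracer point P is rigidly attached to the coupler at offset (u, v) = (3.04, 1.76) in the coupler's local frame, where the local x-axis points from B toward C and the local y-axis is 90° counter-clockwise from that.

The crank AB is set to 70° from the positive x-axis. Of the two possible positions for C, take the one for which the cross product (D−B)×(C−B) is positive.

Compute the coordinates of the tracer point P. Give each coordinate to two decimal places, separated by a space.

A=(0,0), D=(5.00,0)
B = A + 3.00·(cos70°, sin70°) = (1.0261, 2.8191)
|BD| = 4.8723
circle(B,8.00) ∩ circle(D,9.00): a=0.6916, h=7.9700
  candidates: C₊=(6.2015,8.9194) cross=38.833; C₋=(-3.0213,-4.0816) cross=-38.833
  mode + wants cross > 0 → take C=(6.2015,8.9194) (cross=38.833)
ex = (C−B)/|BC| = (0.6469,0.7625); ey = (-0.7625,0.6469)
P = B + 3.04·ex + 1.76·ey = (1.6507,6.2758)

1.65 6.28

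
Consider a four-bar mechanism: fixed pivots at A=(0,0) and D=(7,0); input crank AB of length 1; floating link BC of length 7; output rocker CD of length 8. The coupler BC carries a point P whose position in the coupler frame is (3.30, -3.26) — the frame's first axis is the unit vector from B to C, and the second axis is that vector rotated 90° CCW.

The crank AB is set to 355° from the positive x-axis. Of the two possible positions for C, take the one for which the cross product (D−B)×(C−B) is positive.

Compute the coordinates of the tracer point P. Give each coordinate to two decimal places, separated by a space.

4.94 2.35

A=(0,0), D=(7.00,0)
B = A + 1.00·(cos355°, sin355°) = (0.9962, -0.0872)
|BD| = 6.0044
circle(B,7.00) ∩ circle(D,8.00): a=1.7531, h=6.7769
  candidates: C₊=(2.6508,6.7145) cross=40.692; C₋=(2.8475,-6.8379) cross=-40.692
  mode + wants cross > 0 → take C=(2.6508,6.7145) (cross=40.692)
ex = (C−B)/|BC| = (0.2364,0.9717); ey = (-0.9717,0.2364)
P = B + 3.30·ex + -3.26·ey = (4.9438,2.3488)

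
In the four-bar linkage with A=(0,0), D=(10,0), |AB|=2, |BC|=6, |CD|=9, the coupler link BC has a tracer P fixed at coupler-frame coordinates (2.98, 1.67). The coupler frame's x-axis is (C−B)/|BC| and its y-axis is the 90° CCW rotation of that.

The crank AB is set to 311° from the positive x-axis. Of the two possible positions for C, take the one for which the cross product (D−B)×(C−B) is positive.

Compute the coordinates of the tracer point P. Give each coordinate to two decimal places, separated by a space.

0.08 1.68

A=(0,0), D=(10.00,0)
B = A + 2.00·(cos311°, sin311°) = (1.3121, -1.5094)
|BD| = 8.8180
circle(B,6.00) ∩ circle(D,9.00): a=1.8574, h=5.7053
  candidates: C₊=(2.1655,4.4296) cross=50.309; C₋=(4.1187,-6.8125) cross=-50.309
  mode + wants cross > 0 → take C=(2.1655,4.4296) (cross=50.309)
ex = (C−B)/|BC| = (0.1422,0.9898); ey = (-0.9898,0.1422)
P = B + 2.98·ex + 1.67·ey = (0.0830,1.6778)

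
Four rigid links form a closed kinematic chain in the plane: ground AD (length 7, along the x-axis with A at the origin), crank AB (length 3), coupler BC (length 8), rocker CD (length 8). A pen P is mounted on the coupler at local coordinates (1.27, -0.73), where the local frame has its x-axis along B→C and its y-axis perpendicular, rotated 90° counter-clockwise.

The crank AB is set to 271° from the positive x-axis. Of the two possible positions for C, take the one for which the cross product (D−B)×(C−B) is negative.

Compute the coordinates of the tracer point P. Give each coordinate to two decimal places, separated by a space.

A=(0,0), D=(7.00,0)
B = A + 3.00·(cos271°, sin271°) = (0.0524, -2.9995)
|BD| = 7.5675
circle(B,8.00) ∩ circle(D,8.00): a=3.7837, h=7.0486
  candidates: C₊=(0.7323,4.9715) cross=53.341; C₋=(6.3201,-7.9711) cross=-53.341
  mode - wants cross < 0 → take C=(6.3201,-7.9711) (cross=-53.341)
ex = (C−B)/|BC| = (0.7835,-0.6214); ey = (0.6214,0.7835)
P = B + 1.27·ex + -0.73·ey = (0.5937,-4.3607)

0.59 -4.36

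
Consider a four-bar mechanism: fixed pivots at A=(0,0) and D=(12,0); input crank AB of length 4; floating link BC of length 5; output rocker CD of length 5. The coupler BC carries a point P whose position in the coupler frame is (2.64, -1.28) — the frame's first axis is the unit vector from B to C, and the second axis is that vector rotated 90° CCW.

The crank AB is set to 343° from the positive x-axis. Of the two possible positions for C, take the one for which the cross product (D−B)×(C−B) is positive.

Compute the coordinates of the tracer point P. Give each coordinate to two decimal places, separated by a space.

A=(0,0), D=(12.00,0)
B = A + 4.00·(cos343°, sin343°) = (3.8252, -1.1695)
|BD| = 8.2580
circle(B,5.00) ∩ circle(D,5.00): a=4.1290, h=2.8198
  candidates: C₊=(7.5133,2.2066) cross=23.286; C₋=(8.3119,-3.3761) cross=-23.286
  mode + wants cross > 0 → take C=(7.5133,2.2066) (cross=23.286)
ex = (C−B)/|BC| = (0.7376,0.6752); ey = (-0.6752,0.7376)
P = B + 2.64·ex + -1.28·ey = (6.6368,-0.3310)

6.64 -0.33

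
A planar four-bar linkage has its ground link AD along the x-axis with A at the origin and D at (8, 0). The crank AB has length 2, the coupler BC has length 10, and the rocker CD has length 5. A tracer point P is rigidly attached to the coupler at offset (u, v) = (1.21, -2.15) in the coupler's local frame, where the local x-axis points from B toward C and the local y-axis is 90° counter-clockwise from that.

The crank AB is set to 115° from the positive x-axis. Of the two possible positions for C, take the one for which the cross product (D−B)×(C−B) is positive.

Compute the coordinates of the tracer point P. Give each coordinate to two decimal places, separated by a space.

0.98 0.15

A=(0,0), D=(8.00,0)
B = A + 2.00·(cos115°, sin115°) = (-0.8452, 1.8126)
|BD| = 9.0291
circle(B,10.00) ∩ circle(D,5.00): a=8.6678, h=4.9869
  candidates: C₊=(8.6472,4.9579) cross=45.027; C₋=(6.6449,-4.8129) cross=-45.027
  mode + wants cross > 0 → take C=(8.6472,4.9579) (cross=45.027)
ex = (C−B)/|BC| = (0.9492,0.3145); ey = (-0.3145,0.9492)
P = B + 1.21·ex + -2.15·ey = (0.9796,0.1523)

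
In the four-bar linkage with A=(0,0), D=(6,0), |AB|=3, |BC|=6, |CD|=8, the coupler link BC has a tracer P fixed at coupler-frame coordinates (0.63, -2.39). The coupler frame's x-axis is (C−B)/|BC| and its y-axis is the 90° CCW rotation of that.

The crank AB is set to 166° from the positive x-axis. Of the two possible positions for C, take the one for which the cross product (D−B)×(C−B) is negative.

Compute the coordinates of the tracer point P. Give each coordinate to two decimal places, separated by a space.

-4.83 -0.83

A=(0,0), D=(6.00,0)
B = A + 3.00·(cos166°, sin166°) = (-2.9109, 0.7258)
|BD| = 8.9404
circle(B,6.00) ∩ circle(D,8.00): a=2.9043, h=5.2503
  candidates: C₊=(0.4100,5.7229) cross=46.939; C₋=(-0.4424,-4.7429) cross=-46.939
  mode - wants cross < 0 → take C=(-0.4424,-4.7429) (cross=-46.939)
ex = (C−B)/|BC| = (0.4114,-0.9114); ey = (0.9114,0.4114)
P = B + 0.63·ex + -2.39·ey = (-4.8301,-0.8317)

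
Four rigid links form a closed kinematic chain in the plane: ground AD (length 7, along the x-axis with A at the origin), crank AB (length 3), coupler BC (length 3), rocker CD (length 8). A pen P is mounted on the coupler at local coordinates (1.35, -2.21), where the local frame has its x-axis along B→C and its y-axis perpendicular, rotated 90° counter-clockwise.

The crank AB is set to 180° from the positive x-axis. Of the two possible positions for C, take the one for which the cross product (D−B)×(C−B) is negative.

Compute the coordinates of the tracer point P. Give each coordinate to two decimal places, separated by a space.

A=(0,0), D=(7.00,0)
B = A + 3.00·(cos180°, sin180°) = (-3.0000, 0.0000)
|BD| = 10.0000
circle(B,3.00) ∩ circle(D,8.00): a=2.2500, h=1.9843
  candidates: C₊=(-0.7500,1.9843) cross=19.843; C₋=(-0.7500,-1.9843) cross=-19.843
  mode - wants cross < 0 → take C=(-0.7500,-1.9843) (cross=-19.843)
ex = (C−B)/|BC| = (0.7500,-0.6614); ey = (0.6614,0.7500)
P = B + 1.35·ex + -2.21·ey = (-3.4493,-2.5504)

-3.45 -2.55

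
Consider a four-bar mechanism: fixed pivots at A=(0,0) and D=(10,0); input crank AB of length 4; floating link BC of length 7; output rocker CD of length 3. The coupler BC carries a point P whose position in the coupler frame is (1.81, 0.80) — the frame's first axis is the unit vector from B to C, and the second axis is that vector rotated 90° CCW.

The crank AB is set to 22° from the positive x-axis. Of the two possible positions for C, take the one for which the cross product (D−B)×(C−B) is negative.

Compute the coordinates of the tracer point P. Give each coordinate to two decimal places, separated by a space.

5.62 0.99

A=(0,0), D=(10.00,0)
B = A + 4.00·(cos22°, sin22°) = (3.7087, 1.4984)
|BD| = 6.4672
circle(B,7.00) ∩ circle(D,3.00): a=6.3261, h=2.9967
  candidates: C₊=(10.5570,2.9478) cross=19.380; C₋=(9.1684,-2.8824) cross=-19.380
  mode - wants cross < 0 → take C=(9.1684,-2.8824) (cross=-19.380)
ex = (C−B)/|BC| = (0.7800,-0.6258); ey = (0.6258,0.7800)
P = B + 1.81·ex + 0.80·ey = (5.6211,0.9896)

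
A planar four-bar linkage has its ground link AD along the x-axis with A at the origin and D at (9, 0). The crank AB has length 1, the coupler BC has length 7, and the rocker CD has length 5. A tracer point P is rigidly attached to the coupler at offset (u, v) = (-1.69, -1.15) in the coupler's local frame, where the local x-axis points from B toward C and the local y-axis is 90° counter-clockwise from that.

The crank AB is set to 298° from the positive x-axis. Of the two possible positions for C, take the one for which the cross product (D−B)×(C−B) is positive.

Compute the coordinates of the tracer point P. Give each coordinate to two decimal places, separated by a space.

A=(0,0), D=(9.00,0)
B = A + 1.00·(cos298°, sin298°) = (0.4695, -0.8829)
|BD| = 8.5761
circle(B,7.00) ∩ circle(D,5.00): a=5.6873, h=4.0810
  candidates: C₊=(5.7064,3.7619) cross=34.999; C₋=(6.5467,-4.3568) cross=-34.999
  mode + wants cross > 0 → take C=(5.7064,3.7619) (cross=34.999)
ex = (C−B)/|BC| = (0.7481,0.6636); ey = (-0.6636,0.7481)
P = B + -1.69·ex + -1.15·ey = (-0.0318,-2.8647)

-0.03 -2.86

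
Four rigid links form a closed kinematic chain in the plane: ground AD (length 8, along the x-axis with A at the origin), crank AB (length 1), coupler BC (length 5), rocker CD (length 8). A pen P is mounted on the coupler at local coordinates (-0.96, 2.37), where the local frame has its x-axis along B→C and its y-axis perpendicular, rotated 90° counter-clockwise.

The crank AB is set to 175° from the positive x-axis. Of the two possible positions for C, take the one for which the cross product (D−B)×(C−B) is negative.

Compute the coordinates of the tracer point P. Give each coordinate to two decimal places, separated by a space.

0.67 2.03

A=(0,0), D=(8.00,0)
B = A + 1.00·(cos175°, sin175°) = (-0.9962, 0.0872)
|BD| = 8.9966
circle(B,5.00) ∩ circle(D,8.00): a=2.3308, h=4.4235
  candidates: C₊=(1.3774,4.4879) cross=39.796; C₋=(1.2917,-4.3587) cross=-39.796
  mode - wants cross < 0 → take C=(1.2917,-4.3587) (cross=-39.796)
ex = (C−B)/|BC| = (0.4576,-0.8892); ey = (0.8892,0.4576)
P = B + -0.96·ex + 2.37·ey = (0.6719,2.0252)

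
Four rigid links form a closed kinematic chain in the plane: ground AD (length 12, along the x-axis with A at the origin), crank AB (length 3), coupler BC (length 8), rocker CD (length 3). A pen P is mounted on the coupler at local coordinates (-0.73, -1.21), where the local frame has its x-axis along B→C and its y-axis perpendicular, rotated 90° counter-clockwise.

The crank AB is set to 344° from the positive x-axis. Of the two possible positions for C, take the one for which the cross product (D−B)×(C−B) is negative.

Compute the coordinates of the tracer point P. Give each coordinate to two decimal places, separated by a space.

1.89 -1.83

A=(0,0), D=(12.00,0)
B = A + 3.00·(cos344°, sin344°) = (2.8838, -0.8269)
|BD| = 9.1536
circle(B,8.00) ∩ circle(D,3.00): a=7.5811, h=2.5548
  candidates: C₊=(10.2031,2.4023) cross=23.386; C₋=(10.6647,-2.6864) cross=-23.386
  mode - wants cross < 0 → take C=(10.6647,-2.6864) (cross=-23.386)
ex = (C−B)/|BC| = (0.9726,-0.2324); ey = (0.2324,0.9726)
P = B + -0.73·ex + -1.21·ey = (1.8925,-1.8341)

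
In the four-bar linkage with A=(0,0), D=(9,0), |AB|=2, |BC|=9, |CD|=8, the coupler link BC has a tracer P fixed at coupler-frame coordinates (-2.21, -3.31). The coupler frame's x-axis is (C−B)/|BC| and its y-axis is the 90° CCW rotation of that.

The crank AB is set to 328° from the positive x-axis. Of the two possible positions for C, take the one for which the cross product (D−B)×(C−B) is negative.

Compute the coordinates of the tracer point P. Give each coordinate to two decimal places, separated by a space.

-2.25 -1.55

A=(0,0), D=(9.00,0)
B = A + 2.00·(cos328°, sin328°) = (1.6961, -1.0598)
|BD| = 7.3804
circle(B,9.00) ∩ circle(D,8.00): a=4.8419, h=7.5866
  candidates: C₊=(5.3984,7.1434) cross=55.992; C₋=(7.5773,-7.8725) cross=-55.992
  mode - wants cross < 0 → take C=(7.5773,-7.8725) (cross=-55.992)
ex = (C−B)/|BC| = (0.6535,-0.7570); ey = (0.7570,0.6535)
P = B + -2.21·ex + -3.31·ey = (-2.2536,-1.5499)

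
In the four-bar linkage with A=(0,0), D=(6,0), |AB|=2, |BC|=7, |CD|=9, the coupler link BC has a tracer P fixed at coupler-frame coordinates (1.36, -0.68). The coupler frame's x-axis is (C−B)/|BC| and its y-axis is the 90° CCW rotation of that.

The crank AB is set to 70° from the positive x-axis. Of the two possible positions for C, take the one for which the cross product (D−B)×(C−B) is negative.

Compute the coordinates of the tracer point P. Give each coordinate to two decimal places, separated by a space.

-0.41 0.83

A=(0,0), D=(6.00,0)
B = A + 2.00·(cos70°, sin70°) = (0.6840, 1.8794)
|BD| = 5.6384
circle(B,7.00) ∩ circle(D,9.00): a=-0.0185, h=7.0000
  candidates: C₊=(2.9998,8.4852) cross=39.469; C₋=(-1.6666,-4.7141) cross=-39.469
  mode - wants cross < 0 → take C=(-1.6666,-4.7141) (cross=-39.469)
ex = (C−B)/|BC| = (-0.3358,-0.9419); ey = (0.9419,-0.3358)
P = B + 1.36·ex + -0.68·ey = (-0.4132,0.8267)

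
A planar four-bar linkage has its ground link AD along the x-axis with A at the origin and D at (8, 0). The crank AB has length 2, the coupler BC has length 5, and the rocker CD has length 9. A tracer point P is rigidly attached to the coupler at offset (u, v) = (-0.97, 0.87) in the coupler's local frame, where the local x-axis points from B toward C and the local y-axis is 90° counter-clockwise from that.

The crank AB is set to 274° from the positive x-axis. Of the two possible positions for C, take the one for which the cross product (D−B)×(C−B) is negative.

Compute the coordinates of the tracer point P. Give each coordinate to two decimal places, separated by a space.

0.60 -0.78

A=(0,0), D=(8.00,0)
B = A + 2.00·(cos274°, sin274°) = (0.1395, -1.9951)
|BD| = 8.1097
circle(B,5.00) ∩ circle(D,9.00): a=0.6022, h=4.9636
  candidates: C₊=(-0.4979,2.9641) cross=40.253; C₋=(1.9444,-6.6580) cross=-40.253
  mode - wants cross < 0 → take C=(1.9444,-6.6580) (cross=-40.253)
ex = (C−B)/|BC| = (0.3610,-0.9326); ey = (0.9326,0.3610)
P = B + -0.97·ex + 0.87·ey = (0.6007,-0.7765)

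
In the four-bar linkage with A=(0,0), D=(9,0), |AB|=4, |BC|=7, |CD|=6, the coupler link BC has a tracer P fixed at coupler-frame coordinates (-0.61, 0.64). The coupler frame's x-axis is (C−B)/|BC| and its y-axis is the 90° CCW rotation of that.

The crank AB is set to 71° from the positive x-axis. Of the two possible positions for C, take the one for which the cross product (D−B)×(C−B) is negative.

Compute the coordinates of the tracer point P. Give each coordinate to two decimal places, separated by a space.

1.70 4.57

A=(0,0), D=(9.00,0)
B = A + 4.00·(cos71°, sin71°) = (1.3023, 3.7821)
|BD| = 8.5767
circle(B,7.00) ∩ circle(D,6.00): a=5.0462, h=4.8514
  candidates: C₊=(7.9707,5.9110) cross=41.609; C₋=(3.6920,-2.7974) cross=-41.609
  mode - wants cross < 0 → take C=(3.6920,-2.7974) (cross=-41.609)
ex = (C−B)/|BC| = (0.3414,-0.9399); ey = (0.9399,0.3414)
P = B + -0.61·ex + 0.64·ey = (1.6956,4.5739)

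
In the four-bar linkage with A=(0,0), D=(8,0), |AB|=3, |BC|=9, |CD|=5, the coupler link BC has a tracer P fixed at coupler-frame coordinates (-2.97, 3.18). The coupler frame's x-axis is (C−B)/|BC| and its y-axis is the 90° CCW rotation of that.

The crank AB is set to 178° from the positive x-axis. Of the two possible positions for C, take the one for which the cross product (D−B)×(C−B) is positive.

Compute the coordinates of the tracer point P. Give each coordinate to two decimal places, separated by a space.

-7.06 1.65

A=(0,0), D=(8.00,0)
B = A + 3.00·(cos178°, sin178°) = (-2.9982, 0.1047)
|BD| = 10.9987
circle(B,9.00) ∩ circle(D,5.00): a=8.0451, h=4.0344
  candidates: C₊=(5.0850,4.0623) cross=44.373; C₋=(5.0082,-4.0061) cross=-44.373
  mode + wants cross > 0 → take C=(5.0850,4.0623) (cross=44.373)
ex = (C−B)/|BC| = (0.8981,0.4397); ey = (-0.4397,0.8981)
P = B + -2.97·ex + 3.18·ey = (-7.0640,1.6547)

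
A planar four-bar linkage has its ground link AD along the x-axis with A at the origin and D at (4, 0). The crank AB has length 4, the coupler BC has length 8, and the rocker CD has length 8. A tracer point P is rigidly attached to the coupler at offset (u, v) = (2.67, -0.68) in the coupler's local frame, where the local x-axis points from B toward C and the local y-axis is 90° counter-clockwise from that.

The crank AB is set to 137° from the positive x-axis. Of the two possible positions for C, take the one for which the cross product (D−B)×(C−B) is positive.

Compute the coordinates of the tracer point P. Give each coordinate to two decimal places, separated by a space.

A=(0,0), D=(4.00,0)
B = A + 4.00·(cos137°, sin137°) = (-2.9254, 2.7280)
|BD| = 7.4433
circle(B,8.00) ∩ circle(D,8.00): a=3.7217, h=7.0816
  candidates: C₊=(3.1327,7.9528) cross=52.711; C₋=(-2.0581,-5.2249) cross=-52.711
  mode + wants cross > 0 → take C=(3.1327,7.9528) (cross=52.711)
ex = (C−B)/|BC| = (0.7573,0.6531); ey = (-0.6531,0.7573)
P = B + 2.67·ex + -0.68·ey = (-0.4594,3.9568)

-0.46 3.96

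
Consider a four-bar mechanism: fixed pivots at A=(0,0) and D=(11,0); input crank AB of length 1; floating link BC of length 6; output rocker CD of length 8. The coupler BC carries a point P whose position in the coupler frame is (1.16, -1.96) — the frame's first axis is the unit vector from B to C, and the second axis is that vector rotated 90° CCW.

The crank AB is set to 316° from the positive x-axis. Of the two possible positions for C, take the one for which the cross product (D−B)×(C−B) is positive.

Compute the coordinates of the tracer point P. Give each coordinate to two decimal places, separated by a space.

2.99 -0.88

A=(0,0), D=(11.00,0)
B = A + 1.00·(cos316°, sin316°) = (0.7193, -0.6947)
|BD| = 10.3041
circle(B,6.00) ∩ circle(D,8.00): a=3.7934, h=4.6487
  candidates: C₊=(4.1907,4.1992) cross=47.901; C₋=(4.8175,-5.0770) cross=-47.901
  mode + wants cross > 0 → take C=(4.1907,4.1992) (cross=47.901)
ex = (C−B)/|BC| = (0.5786,0.8156); ey = (-0.8156,0.5786)
P = B + 1.16·ex + -1.96·ey = (2.9891,-0.8825)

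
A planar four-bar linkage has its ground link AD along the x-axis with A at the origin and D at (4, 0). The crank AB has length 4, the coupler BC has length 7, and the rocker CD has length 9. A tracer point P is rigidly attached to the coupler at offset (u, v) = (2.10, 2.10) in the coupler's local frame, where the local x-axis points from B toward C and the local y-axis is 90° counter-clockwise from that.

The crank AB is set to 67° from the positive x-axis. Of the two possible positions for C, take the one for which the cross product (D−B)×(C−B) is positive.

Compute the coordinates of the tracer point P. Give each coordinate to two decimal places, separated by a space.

A=(0,0), D=(4.00,0)
B = A + 4.00·(cos67°, sin67°) = (1.5629, 3.6820)
|BD| = 4.4155
circle(B,7.00) ∩ circle(D,9.00): a=-1.4159, h=6.8553
  candidates: C₊=(6.4980,8.6464) cross=30.270; C₋=(-4.9351,1.0790) cross=-30.270
  mode + wants cross > 0 → take C=(6.4980,8.6464) (cross=30.270)
ex = (C−B)/|BC| = (0.7050,0.7092); ey = (-0.7092,0.7050)
P = B + 2.10·ex + 2.10·ey = (1.5541,6.6519)

1.55 6.65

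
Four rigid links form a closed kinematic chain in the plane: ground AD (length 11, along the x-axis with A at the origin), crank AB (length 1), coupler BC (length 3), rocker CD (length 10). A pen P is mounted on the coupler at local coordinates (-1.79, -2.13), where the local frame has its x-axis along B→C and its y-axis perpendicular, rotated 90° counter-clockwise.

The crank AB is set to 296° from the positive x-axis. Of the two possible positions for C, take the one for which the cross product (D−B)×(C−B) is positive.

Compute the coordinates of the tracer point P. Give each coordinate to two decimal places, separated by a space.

2.04 -3.17

A=(0,0), D=(11.00,0)
B = A + 1.00·(cos296°, sin296°) = (0.4384, -0.8988)
|BD| = 10.5998
circle(B,3.00) ∩ circle(D,10.00): a=1.0074, h=2.8258
  candidates: C₊=(1.2025,2.0023) cross=29.953; C₋=(1.6817,-3.6290) cross=-29.953
  mode + wants cross > 0 → take C=(1.2025,2.0023) (cross=29.953)
ex = (C−B)/|BC| = (0.2547,0.9670); ey = (-0.9670,0.2547)
P = B + -1.79·ex + -2.13·ey = (2.0422,-3.1723)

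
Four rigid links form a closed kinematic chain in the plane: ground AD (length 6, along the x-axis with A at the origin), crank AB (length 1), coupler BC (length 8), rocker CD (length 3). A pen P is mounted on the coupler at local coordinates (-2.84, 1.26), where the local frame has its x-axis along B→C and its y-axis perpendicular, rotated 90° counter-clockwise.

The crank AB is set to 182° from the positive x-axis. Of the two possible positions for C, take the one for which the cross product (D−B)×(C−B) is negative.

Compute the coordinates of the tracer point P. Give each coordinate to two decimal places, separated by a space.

A=(0,0), D=(6.00,0)
B = A + 1.00·(cos182°, sin182°) = (-0.9994, -0.0349)
|BD| = 6.9995
circle(B,8.00) ∩ circle(D,3.00): a=7.4286, h=2.9691
  candidates: C₊=(6.4143,2.9713) cross=20.782; C₋=(6.4439,-2.9670) cross=-20.782
  mode - wants cross < 0 → take C=(6.4439,-2.9670) (cross=-20.782)
ex = (C−B)/|BC| = (0.9304,-0.3665); ey = (0.3665,0.9304)
P = B + -2.84·ex + 1.26·ey = (-3.1800,2.1783)

-3.18 2.18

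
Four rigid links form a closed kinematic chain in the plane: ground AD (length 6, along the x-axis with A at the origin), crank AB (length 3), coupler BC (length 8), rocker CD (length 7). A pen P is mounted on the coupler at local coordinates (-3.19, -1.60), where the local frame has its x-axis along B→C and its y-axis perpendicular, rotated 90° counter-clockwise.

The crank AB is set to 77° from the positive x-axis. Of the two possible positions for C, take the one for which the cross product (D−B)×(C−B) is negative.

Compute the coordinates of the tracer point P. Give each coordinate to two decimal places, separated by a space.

-1.12 6.01

A=(0,0), D=(6.00,0)
B = A + 3.00·(cos77°, sin77°) = (0.6749, 2.9231)
|BD| = 6.0747
circle(B,8.00) ∩ circle(D,7.00): a=4.2720, h=6.7639
  candidates: C₊=(7.6745,6.7968) cross=41.088; C₋=(1.1650,-5.0619) cross=-41.088
  mode - wants cross < 0 → take C=(1.1650,-5.0619) (cross=-41.088)
ex = (C−B)/|BC| = (0.0613,-0.9981); ey = (0.9981,0.0613)
P = B + -3.19·ex + -1.60·ey = (-1.1176,6.0091)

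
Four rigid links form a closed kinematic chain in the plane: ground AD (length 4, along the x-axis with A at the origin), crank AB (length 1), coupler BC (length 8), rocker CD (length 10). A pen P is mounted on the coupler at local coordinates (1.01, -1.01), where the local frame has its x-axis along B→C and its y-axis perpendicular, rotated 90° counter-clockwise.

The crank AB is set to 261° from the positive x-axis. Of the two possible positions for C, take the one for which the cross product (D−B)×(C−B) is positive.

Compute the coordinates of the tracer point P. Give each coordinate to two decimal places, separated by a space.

A=(0,0), D=(4.00,0)
B = A + 1.00·(cos261°, sin261°) = (-0.1564, -0.9877)
|BD| = 4.2722
circle(B,8.00) ∩ circle(D,10.00): a=-2.0772, h=7.7256
  candidates: C₊=(-3.9635,6.0484) cross=33.005; C₋=(-0.3913,-8.9842) cross=-33.005
  mode + wants cross > 0 → take C=(-3.9635,6.0484) (cross=33.005)
ex = (C−B)/|BC| = (-0.4759,0.8795); ey = (-0.8795,-0.4759)
P = B + 1.01·ex + -1.01·ey = (0.2512,0.3813)

0.25 0.38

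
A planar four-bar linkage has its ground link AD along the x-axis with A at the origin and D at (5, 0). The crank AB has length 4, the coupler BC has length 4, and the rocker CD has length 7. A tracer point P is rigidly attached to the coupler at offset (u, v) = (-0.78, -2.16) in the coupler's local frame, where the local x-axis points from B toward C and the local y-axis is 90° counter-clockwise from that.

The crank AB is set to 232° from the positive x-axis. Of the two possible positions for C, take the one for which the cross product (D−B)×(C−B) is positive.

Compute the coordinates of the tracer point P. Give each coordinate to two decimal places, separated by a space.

A=(0,0), D=(5.00,0)
B = A + 4.00·(cos232°, sin232°) = (-2.4626, -3.1520)
|BD| = 8.1010
circle(B,4.00) ∩ circle(D,7.00): a=2.0137, h=3.4561
  candidates: C₊=(-1.9524,0.8153) cross=27.998; C₋=(0.7372,-5.5523) cross=-27.998
  mode + wants cross > 0 → take C=(-1.9524,0.8153) (cross=27.998)
ex = (C−B)/|BC| = (0.1276,0.9918); ey = (-0.9918,0.1276)
P = B + -0.78·ex + -2.16·ey = (-0.4198,-4.2012)

-0.42 -4.20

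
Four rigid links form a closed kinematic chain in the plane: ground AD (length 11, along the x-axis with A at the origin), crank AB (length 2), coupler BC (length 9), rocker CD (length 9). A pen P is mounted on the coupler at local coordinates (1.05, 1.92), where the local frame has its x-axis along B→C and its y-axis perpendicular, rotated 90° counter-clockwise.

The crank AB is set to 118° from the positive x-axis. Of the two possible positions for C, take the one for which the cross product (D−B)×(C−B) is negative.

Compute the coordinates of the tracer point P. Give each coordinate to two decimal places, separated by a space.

1.24 1.96

A=(0,0), D=(11.00,0)
B = A + 2.00·(cos118°, sin118°) = (-0.9389, 1.7659)
|BD| = 12.0688
circle(B,9.00) ∩ circle(D,9.00): a=6.0344, h=6.6773
  candidates: C₊=(6.0075,7.4883) cross=80.587; C₋=(4.0535,-5.7224) cross=-80.587
  mode - wants cross < 0 → take C=(4.0535,-5.7224) (cross=-80.587)
ex = (C−B)/|BC| = (0.5547,-0.8320); ey = (0.8320,0.5547)
P = B + 1.05·ex + 1.92·ey = (1.2410,1.9573)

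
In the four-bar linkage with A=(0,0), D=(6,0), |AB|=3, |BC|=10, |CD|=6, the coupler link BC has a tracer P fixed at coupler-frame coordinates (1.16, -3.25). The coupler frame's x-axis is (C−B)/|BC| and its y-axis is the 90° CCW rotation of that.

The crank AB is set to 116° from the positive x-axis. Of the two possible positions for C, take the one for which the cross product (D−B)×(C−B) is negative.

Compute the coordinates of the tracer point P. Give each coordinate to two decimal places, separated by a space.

A=(0,0), D=(6.00,0)
B = A + 3.00·(cos116°, sin116°) = (-1.3151, 2.6964)
|BD| = 7.7962
circle(B,10.00) ∩ circle(D,6.00): a=8.0027, h=5.9964
  candidates: C₊=(8.2676,5.5550) cross=46.750; C₋=(4.1198,-5.6978) cross=-46.750
  mode - wants cross < 0 → take C=(4.1198,-5.6978) (cross=-46.750)
ex = (C−B)/|BC| = (0.5435,-0.8394); ey = (0.8394,0.5435)
P = B + 1.16·ex + -3.25·ey = (-3.4128,-0.0437)

-3.41 -0.04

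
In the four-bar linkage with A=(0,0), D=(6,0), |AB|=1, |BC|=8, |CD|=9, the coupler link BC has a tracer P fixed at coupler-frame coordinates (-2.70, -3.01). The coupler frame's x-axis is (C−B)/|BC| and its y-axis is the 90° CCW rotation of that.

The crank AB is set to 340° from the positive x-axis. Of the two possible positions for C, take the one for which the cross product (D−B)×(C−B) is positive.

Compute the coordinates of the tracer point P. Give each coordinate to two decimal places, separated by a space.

3.84 -3.16

A=(0,0), D=(6.00,0)
B = A + 1.00·(cos340°, sin340°) = (0.9397, -0.3420)
|BD| = 5.0719
circle(B,8.00) ∩ circle(D,9.00): a=0.8600, h=7.9536
  candidates: C₊=(1.2614,7.6515) cross=40.340; C₋=(2.3341,-8.2196) cross=-40.340
  mode + wants cross > 0 → take C=(1.2614,7.6515) (cross=40.340)
ex = (C−B)/|BC| = (0.0402,0.9992); ey = (-0.9992,0.0402)
P = B + -2.70·ex + -3.01·ey = (3.8387,-3.1609)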